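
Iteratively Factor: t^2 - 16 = (t + 4)*(t - 4)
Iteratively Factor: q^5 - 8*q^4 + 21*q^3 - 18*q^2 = (q - 3)*(q^4 - 5*q^3 + 6*q^2) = q*(q - 3)*(q^3 - 5*q^2 + 6*q) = q*(q - 3)^2*(q^2 - 2*q) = q*(q - 3)^2*(q - 2)*(q)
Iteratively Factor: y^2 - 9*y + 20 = (y - 5)*(y - 4)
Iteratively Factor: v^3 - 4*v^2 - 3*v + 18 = (v - 3)*(v^2 - v - 6) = (v - 3)*(v + 2)*(v - 3)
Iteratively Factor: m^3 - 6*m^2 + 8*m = (m - 2)*(m^2 - 4*m) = m*(m - 2)*(m - 4)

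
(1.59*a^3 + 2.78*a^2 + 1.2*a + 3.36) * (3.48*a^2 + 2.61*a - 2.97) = 5.5332*a^5 + 13.8243*a^4 + 6.7095*a^3 + 6.5682*a^2 + 5.2056*a - 9.9792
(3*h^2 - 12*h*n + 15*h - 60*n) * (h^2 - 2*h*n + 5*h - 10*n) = 3*h^4 - 18*h^3*n + 30*h^3 + 24*h^2*n^2 - 180*h^2*n + 75*h^2 + 240*h*n^2 - 450*h*n + 600*n^2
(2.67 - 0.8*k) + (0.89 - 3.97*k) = 3.56 - 4.77*k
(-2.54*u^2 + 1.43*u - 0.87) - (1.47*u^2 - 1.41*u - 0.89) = -4.01*u^2 + 2.84*u + 0.02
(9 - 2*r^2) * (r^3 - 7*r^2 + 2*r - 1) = -2*r^5 + 14*r^4 + 5*r^3 - 61*r^2 + 18*r - 9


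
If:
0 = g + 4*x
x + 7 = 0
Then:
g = 28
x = -7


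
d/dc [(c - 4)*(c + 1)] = 2*c - 3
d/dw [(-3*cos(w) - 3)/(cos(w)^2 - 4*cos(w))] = 3*(-sin(w) + 4*sin(w)/cos(w)^2 - 2*tan(w))/(cos(w) - 4)^2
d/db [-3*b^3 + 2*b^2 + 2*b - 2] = -9*b^2 + 4*b + 2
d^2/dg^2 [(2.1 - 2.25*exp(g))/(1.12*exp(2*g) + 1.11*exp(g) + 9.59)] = (-2.8224*exp(4*g) + 13.33416*exp(3*g) + 152.83296*exp(2*g) - 63.684285*exp(g) - 229.282515)*exp(g)/(1.404928*exp(6*g) + 4.177152*exp(5*g) + 40.228944*exp(4*g) + 72.901359*exp(3*g) + 344.460333*exp(2*g) + 306.253773*exp(g) + 881.974079)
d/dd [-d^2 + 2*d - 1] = 2 - 2*d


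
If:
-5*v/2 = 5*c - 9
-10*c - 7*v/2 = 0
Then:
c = -21/5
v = 12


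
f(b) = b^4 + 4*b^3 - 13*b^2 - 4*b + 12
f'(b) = 4*b^3 + 12*b^2 - 26*b - 4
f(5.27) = 986.66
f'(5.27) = 777.71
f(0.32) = 9.53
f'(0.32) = -10.96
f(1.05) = -0.69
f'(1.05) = -13.44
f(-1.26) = -9.08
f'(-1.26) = 39.81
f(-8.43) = 1775.79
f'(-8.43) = -1328.35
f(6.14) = 1844.51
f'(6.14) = 1214.66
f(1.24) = -2.96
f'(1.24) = -10.16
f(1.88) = -2.40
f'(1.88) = 16.11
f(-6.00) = 0.00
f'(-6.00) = -280.00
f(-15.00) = 34272.00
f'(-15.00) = -10414.00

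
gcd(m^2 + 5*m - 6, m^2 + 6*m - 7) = m - 1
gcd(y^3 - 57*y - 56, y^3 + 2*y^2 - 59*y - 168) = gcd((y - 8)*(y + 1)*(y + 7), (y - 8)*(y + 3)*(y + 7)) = y^2 - y - 56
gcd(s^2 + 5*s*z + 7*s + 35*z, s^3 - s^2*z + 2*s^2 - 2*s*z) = 1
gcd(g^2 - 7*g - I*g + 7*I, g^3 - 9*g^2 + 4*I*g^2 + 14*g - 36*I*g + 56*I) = g - 7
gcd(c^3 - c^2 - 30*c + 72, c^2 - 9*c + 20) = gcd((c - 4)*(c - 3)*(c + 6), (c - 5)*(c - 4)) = c - 4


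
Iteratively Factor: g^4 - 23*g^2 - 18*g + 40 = (g + 2)*(g^3 - 2*g^2 - 19*g + 20) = (g - 1)*(g + 2)*(g^2 - g - 20) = (g - 5)*(g - 1)*(g + 2)*(g + 4)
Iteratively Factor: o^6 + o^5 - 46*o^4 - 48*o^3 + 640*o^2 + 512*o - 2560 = (o - 2)*(o^5 + 3*o^4 - 40*o^3 - 128*o^2 + 384*o + 1280) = (o - 5)*(o - 2)*(o^4 + 8*o^3 - 128*o - 256) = (o - 5)*(o - 2)*(o + 4)*(o^3 + 4*o^2 - 16*o - 64) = (o - 5)*(o - 4)*(o - 2)*(o + 4)*(o^2 + 8*o + 16) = (o - 5)*(o - 4)*(o - 2)*(o + 4)^2*(o + 4)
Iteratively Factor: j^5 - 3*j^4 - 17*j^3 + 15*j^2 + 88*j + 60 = (j - 5)*(j^4 + 2*j^3 - 7*j^2 - 20*j - 12) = (j - 5)*(j + 2)*(j^3 - 7*j - 6) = (j - 5)*(j + 2)^2*(j^2 - 2*j - 3) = (j - 5)*(j + 1)*(j + 2)^2*(j - 3)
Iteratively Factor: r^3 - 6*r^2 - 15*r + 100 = (r - 5)*(r^2 - r - 20) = (r - 5)*(r + 4)*(r - 5)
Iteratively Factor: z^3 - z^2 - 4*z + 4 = (z - 2)*(z^2 + z - 2) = (z - 2)*(z + 2)*(z - 1)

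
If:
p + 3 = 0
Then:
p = -3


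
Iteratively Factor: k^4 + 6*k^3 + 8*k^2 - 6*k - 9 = (k - 1)*(k^3 + 7*k^2 + 15*k + 9) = (k - 1)*(k + 3)*(k^2 + 4*k + 3) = (k - 1)*(k + 3)^2*(k + 1)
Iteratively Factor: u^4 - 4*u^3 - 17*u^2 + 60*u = (u + 4)*(u^3 - 8*u^2 + 15*u) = (u - 5)*(u + 4)*(u^2 - 3*u) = (u - 5)*(u - 3)*(u + 4)*(u)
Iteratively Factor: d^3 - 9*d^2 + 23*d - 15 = (d - 1)*(d^2 - 8*d + 15) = (d - 3)*(d - 1)*(d - 5)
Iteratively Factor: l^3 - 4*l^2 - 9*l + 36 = (l - 4)*(l^2 - 9) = (l - 4)*(l - 3)*(l + 3)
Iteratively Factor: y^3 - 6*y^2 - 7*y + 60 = (y + 3)*(y^2 - 9*y + 20) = (y - 5)*(y + 3)*(y - 4)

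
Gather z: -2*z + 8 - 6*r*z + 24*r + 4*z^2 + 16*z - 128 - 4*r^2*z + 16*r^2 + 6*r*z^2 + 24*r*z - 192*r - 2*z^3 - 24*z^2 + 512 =16*r^2 - 168*r - 2*z^3 + z^2*(6*r - 20) + z*(-4*r^2 + 18*r + 14) + 392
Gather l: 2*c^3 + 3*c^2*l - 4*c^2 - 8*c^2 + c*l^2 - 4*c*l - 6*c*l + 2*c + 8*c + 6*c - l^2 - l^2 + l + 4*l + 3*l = 2*c^3 - 12*c^2 + 16*c + l^2*(c - 2) + l*(3*c^2 - 10*c + 8)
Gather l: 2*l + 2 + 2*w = 2*l + 2*w + 2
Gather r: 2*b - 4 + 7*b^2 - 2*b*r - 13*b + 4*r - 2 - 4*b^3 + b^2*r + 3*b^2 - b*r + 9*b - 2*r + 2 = -4*b^3 + 10*b^2 - 2*b + r*(b^2 - 3*b + 2) - 4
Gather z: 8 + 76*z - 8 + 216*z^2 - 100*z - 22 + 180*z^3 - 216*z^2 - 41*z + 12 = 180*z^3 - 65*z - 10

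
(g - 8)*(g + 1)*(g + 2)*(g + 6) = g^4 + g^3 - 52*g^2 - 148*g - 96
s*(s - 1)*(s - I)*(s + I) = s^4 - s^3 + s^2 - s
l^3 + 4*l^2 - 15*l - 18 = (l - 3)*(l + 1)*(l + 6)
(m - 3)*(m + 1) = m^2 - 2*m - 3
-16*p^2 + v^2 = (-4*p + v)*(4*p + v)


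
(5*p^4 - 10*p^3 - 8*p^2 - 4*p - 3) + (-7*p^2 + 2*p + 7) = 5*p^4 - 10*p^3 - 15*p^2 - 2*p + 4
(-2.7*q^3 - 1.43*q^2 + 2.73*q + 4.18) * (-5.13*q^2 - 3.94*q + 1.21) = 13.851*q^5 + 17.9739*q^4 - 11.6377*q^3 - 33.9299*q^2 - 13.1659*q + 5.0578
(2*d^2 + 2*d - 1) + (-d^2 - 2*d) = d^2 - 1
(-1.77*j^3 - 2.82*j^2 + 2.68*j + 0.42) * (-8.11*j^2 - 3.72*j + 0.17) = 14.3547*j^5 + 29.4546*j^4 - 11.5453*j^3 - 13.8552*j^2 - 1.1068*j + 0.0714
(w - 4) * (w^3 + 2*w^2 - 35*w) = w^4 - 2*w^3 - 43*w^2 + 140*w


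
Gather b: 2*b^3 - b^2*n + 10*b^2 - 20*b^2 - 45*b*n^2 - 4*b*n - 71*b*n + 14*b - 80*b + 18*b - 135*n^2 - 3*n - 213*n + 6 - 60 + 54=2*b^3 + b^2*(-n - 10) + b*(-45*n^2 - 75*n - 48) - 135*n^2 - 216*n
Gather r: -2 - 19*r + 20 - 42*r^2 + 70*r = -42*r^2 + 51*r + 18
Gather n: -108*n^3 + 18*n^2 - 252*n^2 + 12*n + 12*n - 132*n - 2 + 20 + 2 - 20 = -108*n^3 - 234*n^2 - 108*n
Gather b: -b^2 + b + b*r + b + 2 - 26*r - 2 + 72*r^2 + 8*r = -b^2 + b*(r + 2) + 72*r^2 - 18*r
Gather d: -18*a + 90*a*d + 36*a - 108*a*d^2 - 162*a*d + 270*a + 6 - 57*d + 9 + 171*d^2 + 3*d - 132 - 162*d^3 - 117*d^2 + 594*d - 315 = 288*a - 162*d^3 + d^2*(54 - 108*a) + d*(540 - 72*a) - 432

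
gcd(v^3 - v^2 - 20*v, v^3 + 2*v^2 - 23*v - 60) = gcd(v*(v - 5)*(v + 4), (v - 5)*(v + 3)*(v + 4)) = v^2 - v - 20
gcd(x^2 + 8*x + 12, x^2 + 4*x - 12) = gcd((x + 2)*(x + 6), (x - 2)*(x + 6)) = x + 6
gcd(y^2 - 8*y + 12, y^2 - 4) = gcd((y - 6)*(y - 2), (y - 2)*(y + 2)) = y - 2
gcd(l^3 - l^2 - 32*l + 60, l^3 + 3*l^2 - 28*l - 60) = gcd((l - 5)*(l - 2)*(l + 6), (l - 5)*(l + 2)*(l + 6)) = l^2 + l - 30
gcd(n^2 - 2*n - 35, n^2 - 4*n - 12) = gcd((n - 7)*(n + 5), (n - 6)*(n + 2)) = 1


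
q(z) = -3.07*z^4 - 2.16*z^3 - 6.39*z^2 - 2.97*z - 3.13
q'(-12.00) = 20437.11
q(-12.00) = -60814.69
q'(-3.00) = 308.61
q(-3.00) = -242.08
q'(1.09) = -40.50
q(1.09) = -21.09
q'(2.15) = -182.44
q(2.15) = -126.12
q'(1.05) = -37.75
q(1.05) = -19.53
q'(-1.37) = 33.95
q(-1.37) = -16.32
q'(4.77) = -1544.13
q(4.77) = -1986.44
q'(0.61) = -15.96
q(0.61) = -8.23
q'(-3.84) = 645.89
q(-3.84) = -631.16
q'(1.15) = -44.91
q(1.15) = -23.65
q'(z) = -12.28*z^3 - 6.48*z^2 - 12.78*z - 2.97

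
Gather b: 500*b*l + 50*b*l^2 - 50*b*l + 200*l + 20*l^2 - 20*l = b*(50*l^2 + 450*l) + 20*l^2 + 180*l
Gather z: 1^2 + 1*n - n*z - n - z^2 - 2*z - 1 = -z^2 + z*(-n - 2)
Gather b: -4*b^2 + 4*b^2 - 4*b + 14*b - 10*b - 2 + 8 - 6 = 0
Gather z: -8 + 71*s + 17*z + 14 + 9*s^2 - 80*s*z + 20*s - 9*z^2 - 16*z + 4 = 9*s^2 + 91*s - 9*z^2 + z*(1 - 80*s) + 10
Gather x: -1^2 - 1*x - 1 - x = -2*x - 2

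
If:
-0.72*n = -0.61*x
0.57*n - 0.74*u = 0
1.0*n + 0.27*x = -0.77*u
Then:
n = 0.00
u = 0.00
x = 0.00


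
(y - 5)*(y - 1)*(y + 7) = y^3 + y^2 - 37*y + 35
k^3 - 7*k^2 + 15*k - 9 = (k - 3)^2*(k - 1)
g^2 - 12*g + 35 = (g - 7)*(g - 5)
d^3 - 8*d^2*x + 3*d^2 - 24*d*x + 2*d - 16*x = (d + 1)*(d + 2)*(d - 8*x)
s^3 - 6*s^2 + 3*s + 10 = (s - 5)*(s - 2)*(s + 1)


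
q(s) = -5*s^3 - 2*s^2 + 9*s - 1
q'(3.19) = -156.40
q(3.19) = -154.95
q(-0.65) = -6.32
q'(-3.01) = -114.86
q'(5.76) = -511.70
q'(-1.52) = -19.58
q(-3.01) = 90.14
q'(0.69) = -0.90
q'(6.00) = -555.00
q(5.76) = -971.03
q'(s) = -15*s^2 - 4*s + 9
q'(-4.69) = -302.18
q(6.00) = -1099.00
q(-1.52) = -1.74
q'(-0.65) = 5.26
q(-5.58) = 755.21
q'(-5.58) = -435.73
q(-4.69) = 428.61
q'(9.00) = -1242.00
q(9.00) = -3727.00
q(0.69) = 2.62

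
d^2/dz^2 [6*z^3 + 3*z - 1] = 36*z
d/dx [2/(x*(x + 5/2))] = 4*(-4*x - 5)/(x^2*(4*x^2 + 20*x + 25))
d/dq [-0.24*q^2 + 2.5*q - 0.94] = 2.5 - 0.48*q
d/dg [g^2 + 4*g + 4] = 2*g + 4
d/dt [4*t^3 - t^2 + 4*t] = 12*t^2 - 2*t + 4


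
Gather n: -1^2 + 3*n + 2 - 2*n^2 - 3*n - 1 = -2*n^2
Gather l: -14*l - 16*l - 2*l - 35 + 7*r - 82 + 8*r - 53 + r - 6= -32*l + 16*r - 176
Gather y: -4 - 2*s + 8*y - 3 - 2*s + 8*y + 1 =-4*s + 16*y - 6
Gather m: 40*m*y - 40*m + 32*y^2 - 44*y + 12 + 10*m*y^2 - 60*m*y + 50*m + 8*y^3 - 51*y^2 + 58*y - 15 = m*(10*y^2 - 20*y + 10) + 8*y^3 - 19*y^2 + 14*y - 3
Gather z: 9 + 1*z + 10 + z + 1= 2*z + 20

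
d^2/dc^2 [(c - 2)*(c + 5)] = 2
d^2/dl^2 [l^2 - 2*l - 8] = 2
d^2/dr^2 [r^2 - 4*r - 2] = 2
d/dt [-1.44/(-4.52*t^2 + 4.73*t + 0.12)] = (6.8112 - 13.0176*t)/(-4.52*t^2 + 4.73*t + 0.12)^2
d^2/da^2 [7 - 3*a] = 0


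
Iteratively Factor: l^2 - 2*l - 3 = (l - 3)*(l + 1)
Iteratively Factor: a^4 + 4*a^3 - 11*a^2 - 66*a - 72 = (a + 3)*(a^3 + a^2 - 14*a - 24) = (a + 3)^2*(a^2 - 2*a - 8) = (a - 4)*(a + 3)^2*(a + 2)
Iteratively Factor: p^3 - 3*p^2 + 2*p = (p - 2)*(p^2 - p) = (p - 2)*(p - 1)*(p)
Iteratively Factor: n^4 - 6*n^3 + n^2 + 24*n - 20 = (n - 1)*(n^3 - 5*n^2 - 4*n + 20) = (n - 2)*(n - 1)*(n^2 - 3*n - 10) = (n - 2)*(n - 1)*(n + 2)*(n - 5)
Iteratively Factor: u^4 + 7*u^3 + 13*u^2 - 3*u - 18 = (u - 1)*(u^3 + 8*u^2 + 21*u + 18) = (u - 1)*(u + 2)*(u^2 + 6*u + 9) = (u - 1)*(u + 2)*(u + 3)*(u + 3)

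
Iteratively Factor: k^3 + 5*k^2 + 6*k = (k + 2)*(k^2 + 3*k) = k*(k + 2)*(k + 3)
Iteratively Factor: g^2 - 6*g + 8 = (g - 4)*(g - 2)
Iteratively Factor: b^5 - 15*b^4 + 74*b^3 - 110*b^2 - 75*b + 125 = (b + 1)*(b^4 - 16*b^3 + 90*b^2 - 200*b + 125) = (b - 5)*(b + 1)*(b^3 - 11*b^2 + 35*b - 25) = (b - 5)^2*(b + 1)*(b^2 - 6*b + 5) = (b - 5)^3*(b + 1)*(b - 1)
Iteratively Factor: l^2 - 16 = (l + 4)*(l - 4)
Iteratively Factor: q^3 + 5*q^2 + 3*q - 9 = (q - 1)*(q^2 + 6*q + 9) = (q - 1)*(q + 3)*(q + 3)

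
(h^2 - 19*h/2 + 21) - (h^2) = 21 - 19*h/2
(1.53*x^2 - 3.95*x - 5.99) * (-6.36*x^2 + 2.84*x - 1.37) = -9.7308*x^4 + 29.4672*x^3 + 24.7823*x^2 - 11.6001*x + 8.2063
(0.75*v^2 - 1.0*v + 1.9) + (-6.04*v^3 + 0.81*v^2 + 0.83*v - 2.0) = -6.04*v^3 + 1.56*v^2 - 0.17*v - 0.1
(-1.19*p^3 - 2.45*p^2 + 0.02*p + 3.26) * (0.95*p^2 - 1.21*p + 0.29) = -1.1305*p^5 - 0.8876*p^4 + 2.6384*p^3 + 2.3623*p^2 - 3.9388*p + 0.9454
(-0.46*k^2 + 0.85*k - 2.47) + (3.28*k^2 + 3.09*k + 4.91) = 2.82*k^2 + 3.94*k + 2.44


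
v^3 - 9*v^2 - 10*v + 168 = (v - 7)*(v - 6)*(v + 4)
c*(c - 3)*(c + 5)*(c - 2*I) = c^4 + 2*c^3 - 2*I*c^3 - 15*c^2 - 4*I*c^2 + 30*I*c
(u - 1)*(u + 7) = u^2 + 6*u - 7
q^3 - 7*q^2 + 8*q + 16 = (q - 4)^2*(q + 1)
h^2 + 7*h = h*(h + 7)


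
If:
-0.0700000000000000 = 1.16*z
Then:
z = -0.06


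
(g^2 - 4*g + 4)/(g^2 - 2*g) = (g - 2)/g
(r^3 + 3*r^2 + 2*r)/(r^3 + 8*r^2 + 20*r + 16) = r*(r + 1)/(r^2 + 6*r + 8)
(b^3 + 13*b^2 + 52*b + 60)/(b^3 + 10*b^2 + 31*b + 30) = (b + 6)/(b + 3)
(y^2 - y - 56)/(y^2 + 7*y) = (y - 8)/y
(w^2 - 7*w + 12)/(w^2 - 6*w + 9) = (w - 4)/(w - 3)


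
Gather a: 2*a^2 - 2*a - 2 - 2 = 2*a^2 - 2*a - 4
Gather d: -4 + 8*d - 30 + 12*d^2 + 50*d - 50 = 12*d^2 + 58*d - 84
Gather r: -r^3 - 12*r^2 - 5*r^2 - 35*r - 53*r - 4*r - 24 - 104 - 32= -r^3 - 17*r^2 - 92*r - 160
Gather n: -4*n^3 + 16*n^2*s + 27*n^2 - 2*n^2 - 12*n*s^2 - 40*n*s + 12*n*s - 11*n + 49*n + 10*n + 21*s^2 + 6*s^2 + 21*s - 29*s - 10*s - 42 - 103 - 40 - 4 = -4*n^3 + n^2*(16*s + 25) + n*(-12*s^2 - 28*s + 48) + 27*s^2 - 18*s - 189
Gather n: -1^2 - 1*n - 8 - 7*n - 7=-8*n - 16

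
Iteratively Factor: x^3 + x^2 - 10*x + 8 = (x + 4)*(x^2 - 3*x + 2) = (x - 1)*(x + 4)*(x - 2)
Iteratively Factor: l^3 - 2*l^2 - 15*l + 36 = (l + 4)*(l^2 - 6*l + 9) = (l - 3)*(l + 4)*(l - 3)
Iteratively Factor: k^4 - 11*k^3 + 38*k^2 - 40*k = (k - 5)*(k^3 - 6*k^2 + 8*k) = k*(k - 5)*(k^2 - 6*k + 8) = k*(k - 5)*(k - 4)*(k - 2)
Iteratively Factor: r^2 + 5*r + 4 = (r + 4)*(r + 1)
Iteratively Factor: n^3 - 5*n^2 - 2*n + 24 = (n - 4)*(n^2 - n - 6) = (n - 4)*(n + 2)*(n - 3)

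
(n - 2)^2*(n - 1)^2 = n^4 - 6*n^3 + 13*n^2 - 12*n + 4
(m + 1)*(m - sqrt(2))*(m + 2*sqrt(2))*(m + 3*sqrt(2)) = m^4 + m^3 + 4*sqrt(2)*m^3 + 2*m^2 + 4*sqrt(2)*m^2 - 12*sqrt(2)*m + 2*m - 12*sqrt(2)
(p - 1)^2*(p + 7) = p^3 + 5*p^2 - 13*p + 7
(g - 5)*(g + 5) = g^2 - 25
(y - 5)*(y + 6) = y^2 + y - 30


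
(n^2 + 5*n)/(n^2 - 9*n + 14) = n*(n + 5)/(n^2 - 9*n + 14)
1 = 1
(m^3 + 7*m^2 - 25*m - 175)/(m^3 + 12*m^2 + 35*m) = (m - 5)/m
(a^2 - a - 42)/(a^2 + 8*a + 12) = (a - 7)/(a + 2)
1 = 1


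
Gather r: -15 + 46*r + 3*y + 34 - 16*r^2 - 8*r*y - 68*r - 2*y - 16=-16*r^2 + r*(-8*y - 22) + y + 3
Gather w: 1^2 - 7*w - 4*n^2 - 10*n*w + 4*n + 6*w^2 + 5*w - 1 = -4*n^2 + 4*n + 6*w^2 + w*(-10*n - 2)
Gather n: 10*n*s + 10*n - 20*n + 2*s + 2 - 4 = n*(10*s - 10) + 2*s - 2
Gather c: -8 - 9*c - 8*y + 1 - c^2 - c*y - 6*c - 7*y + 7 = -c^2 + c*(-y - 15) - 15*y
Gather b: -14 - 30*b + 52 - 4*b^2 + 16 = -4*b^2 - 30*b + 54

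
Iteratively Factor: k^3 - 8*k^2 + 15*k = (k)*(k^2 - 8*k + 15) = k*(k - 5)*(k - 3)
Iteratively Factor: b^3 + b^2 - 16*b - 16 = (b + 1)*(b^2 - 16) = (b - 4)*(b + 1)*(b + 4)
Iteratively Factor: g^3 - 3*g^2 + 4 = (g - 2)*(g^2 - g - 2) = (g - 2)*(g + 1)*(g - 2)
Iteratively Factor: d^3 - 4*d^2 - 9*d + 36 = (d + 3)*(d^2 - 7*d + 12) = (d - 4)*(d + 3)*(d - 3)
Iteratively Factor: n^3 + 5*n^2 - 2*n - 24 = (n - 2)*(n^2 + 7*n + 12) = (n - 2)*(n + 4)*(n + 3)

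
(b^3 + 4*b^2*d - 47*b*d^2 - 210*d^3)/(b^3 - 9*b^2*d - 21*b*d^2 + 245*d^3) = (b + 6*d)/(b - 7*d)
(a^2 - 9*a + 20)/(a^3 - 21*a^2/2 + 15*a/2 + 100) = 2*(a - 4)/(2*a^2 - 11*a - 40)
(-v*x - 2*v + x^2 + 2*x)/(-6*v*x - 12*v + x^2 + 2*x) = (-v + x)/(-6*v + x)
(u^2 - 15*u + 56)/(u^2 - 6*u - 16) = (u - 7)/(u + 2)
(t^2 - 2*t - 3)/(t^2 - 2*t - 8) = (-t^2 + 2*t + 3)/(-t^2 + 2*t + 8)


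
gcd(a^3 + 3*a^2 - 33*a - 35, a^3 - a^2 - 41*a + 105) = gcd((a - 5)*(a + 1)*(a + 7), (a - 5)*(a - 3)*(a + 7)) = a^2 + 2*a - 35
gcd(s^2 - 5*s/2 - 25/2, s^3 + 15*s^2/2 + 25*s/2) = s + 5/2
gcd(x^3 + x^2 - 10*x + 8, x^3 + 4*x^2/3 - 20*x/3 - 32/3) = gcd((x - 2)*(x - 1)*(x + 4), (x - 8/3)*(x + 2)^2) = 1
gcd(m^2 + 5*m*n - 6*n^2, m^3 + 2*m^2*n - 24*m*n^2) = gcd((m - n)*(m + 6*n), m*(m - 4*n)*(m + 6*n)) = m + 6*n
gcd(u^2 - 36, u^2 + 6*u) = u + 6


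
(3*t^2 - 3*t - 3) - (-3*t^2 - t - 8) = 6*t^2 - 2*t + 5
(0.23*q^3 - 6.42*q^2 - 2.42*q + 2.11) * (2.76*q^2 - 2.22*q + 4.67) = 0.6348*q^5 - 18.2298*q^4 + 8.6473*q^3 - 18.7854*q^2 - 15.9856*q + 9.8537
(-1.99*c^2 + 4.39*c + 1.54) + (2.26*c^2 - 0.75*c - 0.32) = 0.27*c^2 + 3.64*c + 1.22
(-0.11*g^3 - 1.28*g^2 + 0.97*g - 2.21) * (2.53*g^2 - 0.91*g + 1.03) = -0.2783*g^5 - 3.1383*g^4 + 3.5056*g^3 - 7.7924*g^2 + 3.0102*g - 2.2763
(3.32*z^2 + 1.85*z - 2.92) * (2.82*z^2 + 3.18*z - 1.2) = 9.3624*z^4 + 15.7746*z^3 - 6.3354*z^2 - 11.5056*z + 3.504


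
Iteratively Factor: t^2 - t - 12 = (t + 3)*(t - 4)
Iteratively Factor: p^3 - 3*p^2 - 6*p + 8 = (p - 1)*(p^2 - 2*p - 8) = (p - 4)*(p - 1)*(p + 2)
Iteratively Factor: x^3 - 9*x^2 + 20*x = (x)*(x^2 - 9*x + 20) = x*(x - 5)*(x - 4)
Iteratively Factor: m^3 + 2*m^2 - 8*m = (m + 4)*(m^2 - 2*m) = m*(m + 4)*(m - 2)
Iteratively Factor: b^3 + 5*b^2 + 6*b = (b + 3)*(b^2 + 2*b) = (b + 2)*(b + 3)*(b)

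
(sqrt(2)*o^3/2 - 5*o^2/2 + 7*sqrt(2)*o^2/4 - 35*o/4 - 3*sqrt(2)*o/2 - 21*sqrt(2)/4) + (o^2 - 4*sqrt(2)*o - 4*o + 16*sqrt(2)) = sqrt(2)*o^3/2 - 3*o^2/2 + 7*sqrt(2)*o^2/4 - 51*o/4 - 11*sqrt(2)*o/2 + 43*sqrt(2)/4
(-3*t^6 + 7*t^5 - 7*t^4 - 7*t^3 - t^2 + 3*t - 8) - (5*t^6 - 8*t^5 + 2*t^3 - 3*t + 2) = -8*t^6 + 15*t^5 - 7*t^4 - 9*t^3 - t^2 + 6*t - 10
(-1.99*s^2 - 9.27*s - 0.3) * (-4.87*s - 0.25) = 9.6913*s^3 + 45.6424*s^2 + 3.7785*s + 0.075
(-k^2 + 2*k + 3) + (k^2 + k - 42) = 3*k - 39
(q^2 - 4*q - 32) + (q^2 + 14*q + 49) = 2*q^2 + 10*q + 17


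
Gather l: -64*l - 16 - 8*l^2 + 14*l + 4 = -8*l^2 - 50*l - 12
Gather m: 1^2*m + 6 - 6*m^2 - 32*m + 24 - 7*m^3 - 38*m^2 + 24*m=-7*m^3 - 44*m^2 - 7*m + 30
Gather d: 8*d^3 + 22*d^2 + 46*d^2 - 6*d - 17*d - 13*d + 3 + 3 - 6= 8*d^3 + 68*d^2 - 36*d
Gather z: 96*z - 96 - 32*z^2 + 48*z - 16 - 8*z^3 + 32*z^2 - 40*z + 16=-8*z^3 + 104*z - 96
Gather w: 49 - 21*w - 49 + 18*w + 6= 6 - 3*w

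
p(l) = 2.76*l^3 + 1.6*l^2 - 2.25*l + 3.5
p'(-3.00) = 62.67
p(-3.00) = -49.87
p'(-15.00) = 1812.75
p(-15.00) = -8917.75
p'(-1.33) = 8.14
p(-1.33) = 2.83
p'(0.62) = 2.92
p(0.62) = 3.38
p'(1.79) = 30.01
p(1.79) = 20.43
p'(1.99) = 36.91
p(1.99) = 27.11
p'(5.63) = 278.22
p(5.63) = 534.08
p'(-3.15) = 69.83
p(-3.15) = -59.80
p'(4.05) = 146.52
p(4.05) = 203.98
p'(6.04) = 319.15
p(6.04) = 656.44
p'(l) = 8.28*l^2 + 3.2*l - 2.25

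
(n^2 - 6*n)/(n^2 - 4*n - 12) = n/(n + 2)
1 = 1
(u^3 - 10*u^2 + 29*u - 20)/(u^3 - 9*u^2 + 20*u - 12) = (u^2 - 9*u + 20)/(u^2 - 8*u + 12)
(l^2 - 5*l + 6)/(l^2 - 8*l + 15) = (l - 2)/(l - 5)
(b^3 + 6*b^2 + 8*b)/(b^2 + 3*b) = (b^2 + 6*b + 8)/(b + 3)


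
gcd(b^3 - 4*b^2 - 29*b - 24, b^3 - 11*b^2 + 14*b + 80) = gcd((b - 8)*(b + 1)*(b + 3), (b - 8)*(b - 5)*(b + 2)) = b - 8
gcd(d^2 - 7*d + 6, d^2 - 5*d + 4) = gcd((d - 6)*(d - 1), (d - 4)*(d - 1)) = d - 1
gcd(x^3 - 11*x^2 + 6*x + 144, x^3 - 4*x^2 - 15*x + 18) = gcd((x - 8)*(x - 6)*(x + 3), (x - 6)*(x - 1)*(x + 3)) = x^2 - 3*x - 18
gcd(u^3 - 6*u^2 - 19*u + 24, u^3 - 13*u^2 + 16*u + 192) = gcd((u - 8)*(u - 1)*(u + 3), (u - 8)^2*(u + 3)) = u^2 - 5*u - 24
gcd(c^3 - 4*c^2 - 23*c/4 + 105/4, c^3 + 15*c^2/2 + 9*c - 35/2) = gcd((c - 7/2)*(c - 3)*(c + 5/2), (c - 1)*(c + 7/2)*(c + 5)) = 1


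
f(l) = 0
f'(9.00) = 0.00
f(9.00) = 0.00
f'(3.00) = 0.00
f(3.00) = 0.00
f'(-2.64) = 0.00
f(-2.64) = 0.00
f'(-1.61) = 0.00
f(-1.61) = 0.00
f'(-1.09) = 0.00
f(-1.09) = 0.00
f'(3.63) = 0.00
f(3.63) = 0.00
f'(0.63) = 0.00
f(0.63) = 0.00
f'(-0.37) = 0.00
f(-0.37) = 0.00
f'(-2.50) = 0.00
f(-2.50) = 0.00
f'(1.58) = 0.00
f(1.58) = 0.00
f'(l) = 0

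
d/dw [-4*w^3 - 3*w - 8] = -12*w^2 - 3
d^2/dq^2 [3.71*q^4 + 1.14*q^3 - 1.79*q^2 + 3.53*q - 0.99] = 44.52*q^2 + 6.84*q - 3.58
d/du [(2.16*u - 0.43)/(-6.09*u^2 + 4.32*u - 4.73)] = (13.1544*u^2 - 5.2374*u - 8.3592)/(37.0881*u^4 - 52.6176*u^3 + 76.2738*u^2 - 40.8672*u + 22.3729)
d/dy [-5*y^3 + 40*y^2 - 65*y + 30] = -15*y^2 + 80*y - 65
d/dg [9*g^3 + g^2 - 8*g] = 27*g^2 + 2*g - 8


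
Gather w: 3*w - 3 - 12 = 3*w - 15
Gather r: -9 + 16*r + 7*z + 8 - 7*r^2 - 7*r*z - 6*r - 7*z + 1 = -7*r^2 + r*(10 - 7*z)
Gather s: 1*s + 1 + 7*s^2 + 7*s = 7*s^2 + 8*s + 1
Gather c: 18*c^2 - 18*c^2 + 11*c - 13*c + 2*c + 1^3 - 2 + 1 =0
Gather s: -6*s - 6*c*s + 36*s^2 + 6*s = -6*c*s + 36*s^2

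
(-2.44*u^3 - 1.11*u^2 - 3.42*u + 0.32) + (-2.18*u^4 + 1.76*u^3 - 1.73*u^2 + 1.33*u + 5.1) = -2.18*u^4 - 0.68*u^3 - 2.84*u^2 - 2.09*u + 5.42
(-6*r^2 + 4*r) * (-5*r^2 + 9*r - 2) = 30*r^4 - 74*r^3 + 48*r^2 - 8*r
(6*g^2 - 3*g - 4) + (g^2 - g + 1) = 7*g^2 - 4*g - 3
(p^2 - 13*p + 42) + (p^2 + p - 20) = 2*p^2 - 12*p + 22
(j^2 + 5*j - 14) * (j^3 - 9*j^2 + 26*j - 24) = j^5 - 4*j^4 - 33*j^3 + 232*j^2 - 484*j + 336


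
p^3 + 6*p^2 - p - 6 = (p - 1)*(p + 1)*(p + 6)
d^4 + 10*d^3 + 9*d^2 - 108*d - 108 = (d - 3)*(d + 1)*(d + 6)^2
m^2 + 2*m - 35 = (m - 5)*(m + 7)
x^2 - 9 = (x - 3)*(x + 3)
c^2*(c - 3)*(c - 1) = c^4 - 4*c^3 + 3*c^2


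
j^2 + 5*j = j*(j + 5)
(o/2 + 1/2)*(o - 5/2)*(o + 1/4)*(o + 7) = o^4/2 + 23*o^3/8 - 93*o^2/16 - 83*o/8 - 35/16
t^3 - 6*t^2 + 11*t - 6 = (t - 3)*(t - 2)*(t - 1)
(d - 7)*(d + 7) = d^2 - 49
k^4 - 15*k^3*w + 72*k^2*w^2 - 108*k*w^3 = k*(k - 6*w)^2*(k - 3*w)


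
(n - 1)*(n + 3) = n^2 + 2*n - 3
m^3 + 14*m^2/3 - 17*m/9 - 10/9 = (m - 2/3)*(m + 1/3)*(m + 5)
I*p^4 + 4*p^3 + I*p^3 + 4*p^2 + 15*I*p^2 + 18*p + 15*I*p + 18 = (p - 6*I)*(p - I)*(p + 3*I)*(I*p + I)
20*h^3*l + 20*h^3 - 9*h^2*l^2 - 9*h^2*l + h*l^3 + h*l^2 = (-5*h + l)*(-4*h + l)*(h*l + h)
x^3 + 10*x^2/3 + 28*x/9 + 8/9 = (x + 2/3)^2*(x + 2)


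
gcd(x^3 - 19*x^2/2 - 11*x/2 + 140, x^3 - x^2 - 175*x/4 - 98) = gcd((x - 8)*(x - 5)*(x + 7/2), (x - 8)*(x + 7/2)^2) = x^2 - 9*x/2 - 28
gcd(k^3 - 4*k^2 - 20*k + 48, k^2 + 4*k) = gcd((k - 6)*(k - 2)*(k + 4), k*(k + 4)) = k + 4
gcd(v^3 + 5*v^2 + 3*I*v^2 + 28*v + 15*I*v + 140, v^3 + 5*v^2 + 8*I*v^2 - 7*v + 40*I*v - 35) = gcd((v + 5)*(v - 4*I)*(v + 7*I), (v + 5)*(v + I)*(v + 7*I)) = v^2 + v*(5 + 7*I) + 35*I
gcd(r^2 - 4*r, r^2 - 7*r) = r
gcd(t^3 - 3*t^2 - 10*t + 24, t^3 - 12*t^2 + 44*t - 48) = t^2 - 6*t + 8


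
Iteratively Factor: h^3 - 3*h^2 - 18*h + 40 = (h - 2)*(h^2 - h - 20) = (h - 2)*(h + 4)*(h - 5)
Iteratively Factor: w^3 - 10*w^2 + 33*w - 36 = (w - 3)*(w^2 - 7*w + 12) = (w - 3)^2*(w - 4)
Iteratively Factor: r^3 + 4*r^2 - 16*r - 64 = (r + 4)*(r^2 - 16) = (r - 4)*(r + 4)*(r + 4)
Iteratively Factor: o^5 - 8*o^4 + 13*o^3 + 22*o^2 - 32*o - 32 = (o - 4)*(o^4 - 4*o^3 - 3*o^2 + 10*o + 8) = (o - 4)*(o + 1)*(o^3 - 5*o^2 + 2*o + 8) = (o - 4)*(o + 1)^2*(o^2 - 6*o + 8) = (o - 4)*(o - 2)*(o + 1)^2*(o - 4)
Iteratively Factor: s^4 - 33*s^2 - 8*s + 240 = (s - 3)*(s^3 + 3*s^2 - 24*s - 80) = (s - 5)*(s - 3)*(s^2 + 8*s + 16) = (s - 5)*(s - 3)*(s + 4)*(s + 4)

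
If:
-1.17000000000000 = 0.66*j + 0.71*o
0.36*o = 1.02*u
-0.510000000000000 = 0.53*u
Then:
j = 1.16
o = -2.73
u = -0.96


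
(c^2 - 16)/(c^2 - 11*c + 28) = (c + 4)/(c - 7)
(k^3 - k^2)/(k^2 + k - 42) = k^2*(k - 1)/(k^2 + k - 42)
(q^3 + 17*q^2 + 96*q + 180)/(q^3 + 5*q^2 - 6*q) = (q^2 + 11*q + 30)/(q*(q - 1))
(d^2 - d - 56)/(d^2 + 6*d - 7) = (d - 8)/(d - 1)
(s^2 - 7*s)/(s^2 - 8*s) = (s - 7)/(s - 8)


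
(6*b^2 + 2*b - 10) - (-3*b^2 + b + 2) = 9*b^2 + b - 12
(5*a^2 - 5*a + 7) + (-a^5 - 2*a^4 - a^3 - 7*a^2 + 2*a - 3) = -a^5 - 2*a^4 - a^3 - 2*a^2 - 3*a + 4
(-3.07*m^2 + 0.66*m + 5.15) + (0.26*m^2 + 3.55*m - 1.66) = -2.81*m^2 + 4.21*m + 3.49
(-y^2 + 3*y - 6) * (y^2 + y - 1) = -y^4 + 2*y^3 - 2*y^2 - 9*y + 6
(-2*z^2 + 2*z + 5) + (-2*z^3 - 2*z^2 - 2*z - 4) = -2*z^3 - 4*z^2 + 1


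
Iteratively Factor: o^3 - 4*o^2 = (o - 4)*(o^2) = o*(o - 4)*(o)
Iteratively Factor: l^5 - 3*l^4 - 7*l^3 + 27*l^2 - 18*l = (l - 1)*(l^4 - 2*l^3 - 9*l^2 + 18*l) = (l - 3)*(l - 1)*(l^3 + l^2 - 6*l) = (l - 3)*(l - 2)*(l - 1)*(l^2 + 3*l) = (l - 3)*(l - 2)*(l - 1)*(l + 3)*(l)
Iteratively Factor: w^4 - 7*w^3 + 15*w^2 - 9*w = (w - 3)*(w^3 - 4*w^2 + 3*w) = (w - 3)^2*(w^2 - w) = w*(w - 3)^2*(w - 1)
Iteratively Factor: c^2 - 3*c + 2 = (c - 2)*(c - 1)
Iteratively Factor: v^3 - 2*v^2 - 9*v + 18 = (v - 3)*(v^2 + v - 6) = (v - 3)*(v - 2)*(v + 3)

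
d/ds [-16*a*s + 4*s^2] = -16*a + 8*s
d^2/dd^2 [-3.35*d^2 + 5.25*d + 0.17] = -6.70000000000000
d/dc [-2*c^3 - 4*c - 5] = -6*c^2 - 4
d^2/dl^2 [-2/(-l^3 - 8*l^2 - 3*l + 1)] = 4*(-(3*l + 8)*(l^3 + 8*l^2 + 3*l - 1) + (3*l^2 + 16*l + 3)^2)/(l^3 + 8*l^2 + 3*l - 1)^3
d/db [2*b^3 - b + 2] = 6*b^2 - 1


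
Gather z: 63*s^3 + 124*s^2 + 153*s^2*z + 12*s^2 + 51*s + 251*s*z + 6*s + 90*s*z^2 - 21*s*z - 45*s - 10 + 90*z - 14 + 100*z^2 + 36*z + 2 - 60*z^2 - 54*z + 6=63*s^3 + 136*s^2 + 12*s + z^2*(90*s + 40) + z*(153*s^2 + 230*s + 72) - 16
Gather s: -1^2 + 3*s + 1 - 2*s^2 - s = -2*s^2 + 2*s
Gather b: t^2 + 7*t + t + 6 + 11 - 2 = t^2 + 8*t + 15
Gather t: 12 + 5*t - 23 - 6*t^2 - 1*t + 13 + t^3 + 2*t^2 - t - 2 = t^3 - 4*t^2 + 3*t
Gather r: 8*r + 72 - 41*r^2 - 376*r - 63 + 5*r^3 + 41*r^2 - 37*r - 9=5*r^3 - 405*r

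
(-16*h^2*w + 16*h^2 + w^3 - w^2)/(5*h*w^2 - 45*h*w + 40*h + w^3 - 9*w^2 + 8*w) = (-16*h^2 + w^2)/(5*h*w - 40*h + w^2 - 8*w)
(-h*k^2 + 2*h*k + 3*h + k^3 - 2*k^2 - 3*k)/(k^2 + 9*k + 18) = (-h*k^2 + 2*h*k + 3*h + k^3 - 2*k^2 - 3*k)/(k^2 + 9*k + 18)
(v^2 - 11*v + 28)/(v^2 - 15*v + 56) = (v - 4)/(v - 8)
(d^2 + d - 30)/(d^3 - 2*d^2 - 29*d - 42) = (-d^2 - d + 30)/(-d^3 + 2*d^2 + 29*d + 42)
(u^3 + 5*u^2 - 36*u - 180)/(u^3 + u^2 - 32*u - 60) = (u + 6)/(u + 2)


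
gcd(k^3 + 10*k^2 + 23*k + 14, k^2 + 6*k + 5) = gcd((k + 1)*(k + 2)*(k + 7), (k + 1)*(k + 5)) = k + 1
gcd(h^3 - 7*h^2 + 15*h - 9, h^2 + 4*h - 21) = h - 3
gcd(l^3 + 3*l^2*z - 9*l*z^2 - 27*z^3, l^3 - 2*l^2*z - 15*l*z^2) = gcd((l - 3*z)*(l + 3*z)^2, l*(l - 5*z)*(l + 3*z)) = l + 3*z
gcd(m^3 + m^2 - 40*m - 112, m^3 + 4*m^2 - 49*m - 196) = m^2 - 3*m - 28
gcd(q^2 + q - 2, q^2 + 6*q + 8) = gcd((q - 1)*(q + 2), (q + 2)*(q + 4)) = q + 2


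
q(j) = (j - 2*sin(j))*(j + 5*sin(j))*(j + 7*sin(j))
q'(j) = (1 - 2*cos(j))*(j + 5*sin(j))*(j + 7*sin(j)) + (j - 2*sin(j))*(j + 5*sin(j))*(7*cos(j) + 1) + (j - 2*sin(j))*(j + 7*sin(j))*(5*cos(j) + 1)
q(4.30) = 3.64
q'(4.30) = 17.19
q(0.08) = -0.02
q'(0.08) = -0.92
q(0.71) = -12.42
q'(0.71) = -40.68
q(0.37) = -2.23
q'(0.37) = -17.06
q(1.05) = -26.28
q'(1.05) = -33.36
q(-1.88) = 1.43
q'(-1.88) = 91.64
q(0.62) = -8.96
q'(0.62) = -36.05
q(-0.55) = 6.60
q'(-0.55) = -31.28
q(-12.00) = -1004.15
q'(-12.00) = 1350.98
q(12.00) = 1004.15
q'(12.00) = 1350.98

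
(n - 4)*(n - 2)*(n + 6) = n^3 - 28*n + 48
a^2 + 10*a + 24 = (a + 4)*(a + 6)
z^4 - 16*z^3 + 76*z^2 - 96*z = z*(z - 8)*(z - 6)*(z - 2)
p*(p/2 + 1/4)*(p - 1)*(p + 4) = p^4/2 + 7*p^3/4 - 5*p^2/4 - p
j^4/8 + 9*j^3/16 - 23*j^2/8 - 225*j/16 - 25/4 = (j/4 + 1)*(j/2 + 1/4)*(j - 5)*(j + 5)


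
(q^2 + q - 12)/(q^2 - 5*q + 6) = (q + 4)/(q - 2)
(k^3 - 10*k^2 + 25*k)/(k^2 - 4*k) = (k^2 - 10*k + 25)/(k - 4)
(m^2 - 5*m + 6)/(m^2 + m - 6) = (m - 3)/(m + 3)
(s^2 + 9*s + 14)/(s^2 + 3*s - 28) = (s + 2)/(s - 4)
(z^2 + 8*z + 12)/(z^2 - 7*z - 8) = (z^2 + 8*z + 12)/(z^2 - 7*z - 8)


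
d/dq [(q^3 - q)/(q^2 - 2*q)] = (q^2 - 4*q + 1)/(q^2 - 4*q + 4)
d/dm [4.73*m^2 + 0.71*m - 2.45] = 9.46*m + 0.71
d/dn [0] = 0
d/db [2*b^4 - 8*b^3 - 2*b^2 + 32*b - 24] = 8*b^3 - 24*b^2 - 4*b + 32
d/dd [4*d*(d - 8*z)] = 8*d - 32*z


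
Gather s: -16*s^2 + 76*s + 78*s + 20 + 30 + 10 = -16*s^2 + 154*s + 60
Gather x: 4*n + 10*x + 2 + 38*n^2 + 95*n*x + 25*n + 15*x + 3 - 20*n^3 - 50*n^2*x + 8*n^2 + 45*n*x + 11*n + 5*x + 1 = -20*n^3 + 46*n^2 + 40*n + x*(-50*n^2 + 140*n + 30) + 6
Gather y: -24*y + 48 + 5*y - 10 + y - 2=36 - 18*y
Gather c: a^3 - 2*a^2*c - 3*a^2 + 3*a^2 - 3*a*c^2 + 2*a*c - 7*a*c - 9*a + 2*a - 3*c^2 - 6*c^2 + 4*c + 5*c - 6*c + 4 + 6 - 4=a^3 - 7*a + c^2*(-3*a - 9) + c*(-2*a^2 - 5*a + 3) + 6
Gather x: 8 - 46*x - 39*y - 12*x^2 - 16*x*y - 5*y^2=-12*x^2 + x*(-16*y - 46) - 5*y^2 - 39*y + 8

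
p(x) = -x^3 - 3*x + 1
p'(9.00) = -246.00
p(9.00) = -755.00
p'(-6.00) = -111.00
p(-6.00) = 235.00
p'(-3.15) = -32.77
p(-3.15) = 41.71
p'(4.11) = -53.68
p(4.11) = -80.76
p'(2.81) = -26.69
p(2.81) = -29.62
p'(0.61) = -4.12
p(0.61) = -1.06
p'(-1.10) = -6.63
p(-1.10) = 5.63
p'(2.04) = -15.48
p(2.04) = -13.61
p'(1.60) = -10.68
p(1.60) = -7.90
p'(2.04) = -15.48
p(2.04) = -13.61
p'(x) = -3*x^2 - 3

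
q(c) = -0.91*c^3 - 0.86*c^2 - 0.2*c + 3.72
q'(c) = -2.73*c^2 - 1.72*c - 0.2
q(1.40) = -0.74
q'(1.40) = -7.96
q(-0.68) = 3.74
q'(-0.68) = -0.29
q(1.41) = -0.82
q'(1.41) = -8.05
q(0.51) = 3.27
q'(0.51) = -1.79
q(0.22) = 3.62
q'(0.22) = -0.71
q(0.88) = 2.26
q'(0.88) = -3.83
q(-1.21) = 4.31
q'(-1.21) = -2.12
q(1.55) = -2.04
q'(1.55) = -9.42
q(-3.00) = 21.15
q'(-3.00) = -19.61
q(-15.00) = 2884.47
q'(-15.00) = -588.65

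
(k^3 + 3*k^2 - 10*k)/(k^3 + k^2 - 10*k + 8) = k*(k + 5)/(k^2 + 3*k - 4)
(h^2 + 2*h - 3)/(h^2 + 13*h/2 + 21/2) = 2*(h - 1)/(2*h + 7)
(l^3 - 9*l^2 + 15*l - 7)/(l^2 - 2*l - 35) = (l^2 - 2*l + 1)/(l + 5)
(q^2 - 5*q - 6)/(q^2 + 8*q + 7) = (q - 6)/(q + 7)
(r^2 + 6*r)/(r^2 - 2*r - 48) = r/(r - 8)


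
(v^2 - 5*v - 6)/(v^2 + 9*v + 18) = (v^2 - 5*v - 6)/(v^2 + 9*v + 18)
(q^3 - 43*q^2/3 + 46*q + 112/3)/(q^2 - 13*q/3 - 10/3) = (q^2 - 15*q + 56)/(q - 5)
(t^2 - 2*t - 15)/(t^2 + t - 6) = (t - 5)/(t - 2)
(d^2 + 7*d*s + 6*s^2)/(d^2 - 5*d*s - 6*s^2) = (-d - 6*s)/(-d + 6*s)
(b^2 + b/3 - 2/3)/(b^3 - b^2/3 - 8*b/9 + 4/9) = 3/(3*b - 2)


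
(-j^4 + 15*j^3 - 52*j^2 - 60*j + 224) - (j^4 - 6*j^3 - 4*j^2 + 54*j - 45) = -2*j^4 + 21*j^3 - 48*j^2 - 114*j + 269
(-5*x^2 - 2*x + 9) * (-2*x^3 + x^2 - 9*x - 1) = 10*x^5 - x^4 + 25*x^3 + 32*x^2 - 79*x - 9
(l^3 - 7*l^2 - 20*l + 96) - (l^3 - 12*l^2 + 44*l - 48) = 5*l^2 - 64*l + 144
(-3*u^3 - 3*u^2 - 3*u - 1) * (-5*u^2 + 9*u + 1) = 15*u^5 - 12*u^4 - 15*u^3 - 25*u^2 - 12*u - 1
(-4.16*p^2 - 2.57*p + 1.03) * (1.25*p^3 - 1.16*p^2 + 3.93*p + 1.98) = -5.2*p^5 + 1.6131*p^4 - 12.0801*p^3 - 19.5317*p^2 - 1.0407*p + 2.0394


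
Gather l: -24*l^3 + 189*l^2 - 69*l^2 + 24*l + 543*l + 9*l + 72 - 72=-24*l^3 + 120*l^2 + 576*l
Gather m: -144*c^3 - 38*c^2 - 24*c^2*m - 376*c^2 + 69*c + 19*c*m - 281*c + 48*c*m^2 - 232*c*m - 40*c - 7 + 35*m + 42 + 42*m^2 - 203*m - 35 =-144*c^3 - 414*c^2 - 252*c + m^2*(48*c + 42) + m*(-24*c^2 - 213*c - 168)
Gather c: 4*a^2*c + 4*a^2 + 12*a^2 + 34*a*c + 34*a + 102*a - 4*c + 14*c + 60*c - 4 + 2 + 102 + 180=16*a^2 + 136*a + c*(4*a^2 + 34*a + 70) + 280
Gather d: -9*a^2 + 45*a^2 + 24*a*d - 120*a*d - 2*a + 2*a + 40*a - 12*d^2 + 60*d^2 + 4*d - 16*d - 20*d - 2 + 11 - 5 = 36*a^2 + 40*a + 48*d^2 + d*(-96*a - 32) + 4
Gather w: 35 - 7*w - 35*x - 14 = -7*w - 35*x + 21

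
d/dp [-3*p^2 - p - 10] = -6*p - 1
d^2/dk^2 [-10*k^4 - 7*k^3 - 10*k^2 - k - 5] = -120*k^2 - 42*k - 20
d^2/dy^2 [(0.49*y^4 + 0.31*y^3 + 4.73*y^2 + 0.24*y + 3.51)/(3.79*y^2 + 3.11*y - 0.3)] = (14.076818*y^6 + 34.653486*y^5 + 25.0931939999999*y^4 - 105.222384*y^3 + 333.569826*y^2 + 250.036794*y + 77.179122)/(54.439939*y^6 + 134.017053*y^5 + 97.044087*y^4 + 8.863811*y^3 - 7.68159*y^2 + 0.8397*y - 0.027)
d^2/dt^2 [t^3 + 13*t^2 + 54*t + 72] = 6*t + 26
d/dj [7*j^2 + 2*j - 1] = 14*j + 2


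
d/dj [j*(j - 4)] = 2*j - 4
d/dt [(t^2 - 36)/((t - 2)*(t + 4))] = 2*(t^2 + 28*t + 36)/(t^4 + 4*t^3 - 12*t^2 - 32*t + 64)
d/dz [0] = 0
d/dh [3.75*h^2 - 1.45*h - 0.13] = 7.5*h - 1.45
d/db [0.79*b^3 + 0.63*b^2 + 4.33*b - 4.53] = 2.37*b^2 + 1.26*b + 4.33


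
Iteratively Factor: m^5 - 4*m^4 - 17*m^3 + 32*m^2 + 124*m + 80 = (m + 2)*(m^4 - 6*m^3 - 5*m^2 + 42*m + 40) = (m + 2)^2*(m^3 - 8*m^2 + 11*m + 20) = (m + 1)*(m + 2)^2*(m^2 - 9*m + 20) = (m - 4)*(m + 1)*(m + 2)^2*(m - 5)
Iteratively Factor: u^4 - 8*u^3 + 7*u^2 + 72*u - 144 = (u - 3)*(u^3 - 5*u^2 - 8*u + 48) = (u - 4)*(u - 3)*(u^2 - u - 12) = (u - 4)^2*(u - 3)*(u + 3)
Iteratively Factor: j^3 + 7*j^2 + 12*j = (j + 4)*(j^2 + 3*j) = j*(j + 4)*(j + 3)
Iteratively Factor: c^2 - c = (c - 1)*(c)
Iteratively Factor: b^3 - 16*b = (b + 4)*(b^2 - 4*b) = (b - 4)*(b + 4)*(b)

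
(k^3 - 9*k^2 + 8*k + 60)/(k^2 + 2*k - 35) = (k^2 - 4*k - 12)/(k + 7)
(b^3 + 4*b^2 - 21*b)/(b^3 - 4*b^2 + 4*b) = (b^2 + 4*b - 21)/(b^2 - 4*b + 4)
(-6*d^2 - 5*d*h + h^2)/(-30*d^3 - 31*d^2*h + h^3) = 1/(5*d + h)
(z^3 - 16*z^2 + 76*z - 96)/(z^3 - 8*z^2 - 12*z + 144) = (z^2 - 10*z + 16)/(z^2 - 2*z - 24)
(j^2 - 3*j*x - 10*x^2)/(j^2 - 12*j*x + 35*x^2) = (-j - 2*x)/(-j + 7*x)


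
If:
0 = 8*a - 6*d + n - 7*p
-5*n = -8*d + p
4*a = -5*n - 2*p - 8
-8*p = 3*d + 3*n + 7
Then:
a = -51/88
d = -15/22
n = -23/22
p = -5/22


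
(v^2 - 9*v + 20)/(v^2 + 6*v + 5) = (v^2 - 9*v + 20)/(v^2 + 6*v + 5)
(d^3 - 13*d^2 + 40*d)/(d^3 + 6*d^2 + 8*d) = (d^2 - 13*d + 40)/(d^2 + 6*d + 8)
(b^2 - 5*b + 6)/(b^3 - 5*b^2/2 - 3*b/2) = 2*(b - 2)/(b*(2*b + 1))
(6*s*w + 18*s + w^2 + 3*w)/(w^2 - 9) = (6*s + w)/(w - 3)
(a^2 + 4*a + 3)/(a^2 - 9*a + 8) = (a^2 + 4*a + 3)/(a^2 - 9*a + 8)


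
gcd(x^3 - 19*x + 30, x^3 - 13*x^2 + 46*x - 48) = x^2 - 5*x + 6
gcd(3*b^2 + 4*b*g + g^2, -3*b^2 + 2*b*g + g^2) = 3*b + g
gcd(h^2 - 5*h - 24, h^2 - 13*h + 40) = h - 8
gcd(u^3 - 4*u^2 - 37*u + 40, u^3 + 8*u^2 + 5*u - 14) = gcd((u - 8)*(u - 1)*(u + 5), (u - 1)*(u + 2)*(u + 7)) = u - 1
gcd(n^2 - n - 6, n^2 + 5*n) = 1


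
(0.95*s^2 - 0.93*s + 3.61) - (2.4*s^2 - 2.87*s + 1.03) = -1.45*s^2 + 1.94*s + 2.58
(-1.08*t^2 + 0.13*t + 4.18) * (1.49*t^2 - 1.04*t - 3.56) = -1.6092*t^4 + 1.3169*t^3 + 9.9378*t^2 - 4.81*t - 14.8808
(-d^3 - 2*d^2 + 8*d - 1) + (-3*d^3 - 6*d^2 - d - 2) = -4*d^3 - 8*d^2 + 7*d - 3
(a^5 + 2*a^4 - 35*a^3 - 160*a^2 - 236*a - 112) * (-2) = -2*a^5 - 4*a^4 + 70*a^3 + 320*a^2 + 472*a + 224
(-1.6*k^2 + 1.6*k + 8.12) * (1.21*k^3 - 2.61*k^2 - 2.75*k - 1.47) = -1.936*k^5 + 6.112*k^4 + 10.0492*k^3 - 23.2412*k^2 - 24.682*k - 11.9364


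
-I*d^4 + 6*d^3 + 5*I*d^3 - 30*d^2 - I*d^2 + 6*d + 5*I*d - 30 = (d - 5)*(d - I)*(d + 6*I)*(-I*d + 1)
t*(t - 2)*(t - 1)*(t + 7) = t^4 + 4*t^3 - 19*t^2 + 14*t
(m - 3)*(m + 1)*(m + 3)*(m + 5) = m^4 + 6*m^3 - 4*m^2 - 54*m - 45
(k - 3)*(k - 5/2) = k^2 - 11*k/2 + 15/2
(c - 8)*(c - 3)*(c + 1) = c^3 - 10*c^2 + 13*c + 24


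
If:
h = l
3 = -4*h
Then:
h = -3/4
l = -3/4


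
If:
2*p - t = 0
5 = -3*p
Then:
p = -5/3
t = -10/3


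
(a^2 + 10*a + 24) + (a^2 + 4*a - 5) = 2*a^2 + 14*a + 19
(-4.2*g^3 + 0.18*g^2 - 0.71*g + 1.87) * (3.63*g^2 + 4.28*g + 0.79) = -15.246*g^5 - 17.3226*g^4 - 5.1249*g^3 + 3.8915*g^2 + 7.4427*g + 1.4773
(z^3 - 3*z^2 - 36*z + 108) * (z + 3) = z^4 - 45*z^2 + 324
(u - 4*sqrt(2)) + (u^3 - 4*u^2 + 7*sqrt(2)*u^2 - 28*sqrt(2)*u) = u^3 - 4*u^2 + 7*sqrt(2)*u^2 - 28*sqrt(2)*u + u - 4*sqrt(2)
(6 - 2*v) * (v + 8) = -2*v^2 - 10*v + 48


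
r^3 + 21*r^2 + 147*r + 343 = (r + 7)^3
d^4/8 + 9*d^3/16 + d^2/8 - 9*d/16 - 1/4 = (d/4 + 1/4)*(d/2 + 1/4)*(d - 1)*(d + 4)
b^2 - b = b*(b - 1)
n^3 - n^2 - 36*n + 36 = (n - 6)*(n - 1)*(n + 6)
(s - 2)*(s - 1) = s^2 - 3*s + 2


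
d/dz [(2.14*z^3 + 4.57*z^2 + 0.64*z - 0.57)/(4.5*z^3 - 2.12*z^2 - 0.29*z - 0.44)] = (-25.1018*z^4 - 7.0012*z^3 + 4.9017*z^2 - 6.4384*z - 0.4469)/(20.25*z^6 - 19.08*z^5 + 1.8844*z^4 - 2.7304*z^3 + 1.9497*z^2 + 0.2552*z + 0.1936)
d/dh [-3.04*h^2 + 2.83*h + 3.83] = 2.83 - 6.08*h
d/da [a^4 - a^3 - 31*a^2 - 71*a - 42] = 4*a^3 - 3*a^2 - 62*a - 71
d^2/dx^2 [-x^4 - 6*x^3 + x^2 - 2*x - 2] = -12*x^2 - 36*x + 2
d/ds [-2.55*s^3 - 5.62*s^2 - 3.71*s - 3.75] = -7.65*s^2 - 11.24*s - 3.71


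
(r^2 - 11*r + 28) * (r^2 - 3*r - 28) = r^4 - 14*r^3 + 33*r^2 + 224*r - 784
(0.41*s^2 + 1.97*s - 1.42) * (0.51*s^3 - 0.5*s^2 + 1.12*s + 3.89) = 0.2091*s^5 + 0.7997*s^4 - 1.25*s^3 + 4.5113*s^2 + 6.0729*s - 5.5238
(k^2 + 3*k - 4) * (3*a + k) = 3*a*k^2 + 9*a*k - 12*a + k^3 + 3*k^2 - 4*k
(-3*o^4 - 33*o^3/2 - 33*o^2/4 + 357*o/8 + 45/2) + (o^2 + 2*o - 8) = -3*o^4 - 33*o^3/2 - 29*o^2/4 + 373*o/8 + 29/2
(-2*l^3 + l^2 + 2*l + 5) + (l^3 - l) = -l^3 + l^2 + l + 5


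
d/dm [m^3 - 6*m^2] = 3*m*(m - 4)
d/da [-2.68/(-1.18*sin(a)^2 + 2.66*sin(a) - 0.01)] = (7.1288 - 6.3248*sin(a))*cos(a)/(1.18*sin(a)^2 - 2.66*sin(a) + 0.01)^2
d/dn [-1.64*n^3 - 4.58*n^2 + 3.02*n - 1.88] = -4.92*n^2 - 9.16*n + 3.02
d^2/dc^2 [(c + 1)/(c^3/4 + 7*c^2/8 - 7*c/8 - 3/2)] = 16*(12*c^2 + 30*c + 49)/(8*c^6 + 60*c^5 + 6*c^4 - 595*c^3 - 36*c^2 + 2160*c - 1728)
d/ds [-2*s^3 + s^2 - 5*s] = -6*s^2 + 2*s - 5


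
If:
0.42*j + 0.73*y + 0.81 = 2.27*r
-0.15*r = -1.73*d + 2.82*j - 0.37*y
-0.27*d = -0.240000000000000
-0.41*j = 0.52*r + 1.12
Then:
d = 0.89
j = -0.27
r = -1.94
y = -6.99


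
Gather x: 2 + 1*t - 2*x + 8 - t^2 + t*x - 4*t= -t^2 - 3*t + x*(t - 2) + 10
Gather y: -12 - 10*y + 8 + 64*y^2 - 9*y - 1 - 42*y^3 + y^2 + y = -42*y^3 + 65*y^2 - 18*y - 5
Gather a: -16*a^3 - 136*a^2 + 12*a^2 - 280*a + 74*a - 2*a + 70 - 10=-16*a^3 - 124*a^2 - 208*a + 60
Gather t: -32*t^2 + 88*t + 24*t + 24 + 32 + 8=-32*t^2 + 112*t + 64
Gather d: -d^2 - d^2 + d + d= -2*d^2 + 2*d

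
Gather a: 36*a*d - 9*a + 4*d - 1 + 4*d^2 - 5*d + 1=a*(36*d - 9) + 4*d^2 - d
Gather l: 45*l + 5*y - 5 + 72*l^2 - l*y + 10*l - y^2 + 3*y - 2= 72*l^2 + l*(55 - y) - y^2 + 8*y - 7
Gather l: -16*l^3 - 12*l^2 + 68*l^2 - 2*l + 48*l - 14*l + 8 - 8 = -16*l^3 + 56*l^2 + 32*l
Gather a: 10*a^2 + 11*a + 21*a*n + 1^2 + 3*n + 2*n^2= 10*a^2 + a*(21*n + 11) + 2*n^2 + 3*n + 1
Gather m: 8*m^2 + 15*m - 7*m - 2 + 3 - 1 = 8*m^2 + 8*m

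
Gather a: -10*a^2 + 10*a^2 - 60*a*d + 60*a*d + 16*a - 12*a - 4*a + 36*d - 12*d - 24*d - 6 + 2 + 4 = 0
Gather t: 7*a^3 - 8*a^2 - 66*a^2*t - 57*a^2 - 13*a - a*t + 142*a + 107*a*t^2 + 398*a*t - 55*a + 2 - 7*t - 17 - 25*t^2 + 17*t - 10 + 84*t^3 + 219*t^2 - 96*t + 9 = 7*a^3 - 65*a^2 + 74*a + 84*t^3 + t^2*(107*a + 194) + t*(-66*a^2 + 397*a - 86) - 16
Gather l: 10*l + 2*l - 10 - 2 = 12*l - 12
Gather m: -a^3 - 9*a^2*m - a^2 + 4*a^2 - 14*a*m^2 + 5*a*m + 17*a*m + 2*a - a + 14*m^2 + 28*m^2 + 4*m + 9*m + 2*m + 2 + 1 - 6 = -a^3 + 3*a^2 + a + m^2*(42 - 14*a) + m*(-9*a^2 + 22*a + 15) - 3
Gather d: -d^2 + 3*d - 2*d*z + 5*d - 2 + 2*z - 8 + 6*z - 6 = -d^2 + d*(8 - 2*z) + 8*z - 16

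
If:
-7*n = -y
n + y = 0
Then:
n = 0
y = 0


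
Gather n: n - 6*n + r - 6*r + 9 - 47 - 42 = -5*n - 5*r - 80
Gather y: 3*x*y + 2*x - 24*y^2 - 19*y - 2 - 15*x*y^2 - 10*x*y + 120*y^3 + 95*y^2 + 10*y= 2*x + 120*y^3 + y^2*(71 - 15*x) + y*(-7*x - 9) - 2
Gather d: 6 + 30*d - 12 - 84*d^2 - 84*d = -84*d^2 - 54*d - 6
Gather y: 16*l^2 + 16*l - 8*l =16*l^2 + 8*l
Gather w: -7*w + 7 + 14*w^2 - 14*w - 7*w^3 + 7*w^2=-7*w^3 + 21*w^2 - 21*w + 7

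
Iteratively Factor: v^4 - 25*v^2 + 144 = (v - 3)*(v^3 + 3*v^2 - 16*v - 48) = (v - 4)*(v - 3)*(v^2 + 7*v + 12) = (v - 4)*(v - 3)*(v + 3)*(v + 4)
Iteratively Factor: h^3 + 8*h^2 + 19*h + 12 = (h + 3)*(h^2 + 5*h + 4) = (h + 3)*(h + 4)*(h + 1)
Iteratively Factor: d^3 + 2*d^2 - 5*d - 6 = (d + 1)*(d^2 + d - 6) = (d - 2)*(d + 1)*(d + 3)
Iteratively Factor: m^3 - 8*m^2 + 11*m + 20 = (m - 5)*(m^2 - 3*m - 4) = (m - 5)*(m - 4)*(m + 1)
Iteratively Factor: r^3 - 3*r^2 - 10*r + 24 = (r - 2)*(r^2 - r - 12) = (r - 4)*(r - 2)*(r + 3)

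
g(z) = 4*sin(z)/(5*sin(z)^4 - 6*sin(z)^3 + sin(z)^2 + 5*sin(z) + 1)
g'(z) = 4*(-20*sin(z)^3*cos(z) + 18*sin(z)^2*cos(z) - 2*sin(z)*cos(z) - 5*cos(z))*sin(z)/(5*sin(z)^4 - 6*sin(z)^3 + sin(z)^2 + 5*sin(z) + 1)^2 + 4*cos(z)/(5*sin(z)^4 - 6*sin(z)^3 + sin(z)^2 + 5*sin(z) + 1)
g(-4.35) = 0.68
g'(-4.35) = 0.07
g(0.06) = 0.18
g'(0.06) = 2.35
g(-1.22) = -0.62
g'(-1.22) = -0.81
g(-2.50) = -8.16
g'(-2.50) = 143.54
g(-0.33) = 5.06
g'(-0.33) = 18.56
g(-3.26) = 0.30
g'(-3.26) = -1.56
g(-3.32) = 0.38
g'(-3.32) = -1.12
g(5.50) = -2.14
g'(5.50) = -12.15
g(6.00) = 7.09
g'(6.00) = 87.90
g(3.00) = 0.33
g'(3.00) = -1.36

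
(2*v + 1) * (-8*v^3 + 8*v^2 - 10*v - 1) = -16*v^4 + 8*v^3 - 12*v^2 - 12*v - 1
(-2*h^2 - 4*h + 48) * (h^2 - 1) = -2*h^4 - 4*h^3 + 50*h^2 + 4*h - 48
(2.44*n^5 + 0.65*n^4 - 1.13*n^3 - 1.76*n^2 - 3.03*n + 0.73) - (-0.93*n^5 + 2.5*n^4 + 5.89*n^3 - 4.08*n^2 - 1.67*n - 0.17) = 3.37*n^5 - 1.85*n^4 - 7.02*n^3 + 2.32*n^2 - 1.36*n + 0.9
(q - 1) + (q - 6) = 2*q - 7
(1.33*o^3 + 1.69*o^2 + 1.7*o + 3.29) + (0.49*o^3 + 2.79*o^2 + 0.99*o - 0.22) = 1.82*o^3 + 4.48*o^2 + 2.69*o + 3.07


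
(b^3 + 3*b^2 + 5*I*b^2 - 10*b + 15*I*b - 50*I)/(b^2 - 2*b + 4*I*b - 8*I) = (b^2 + 5*b*(1 + I) + 25*I)/(b + 4*I)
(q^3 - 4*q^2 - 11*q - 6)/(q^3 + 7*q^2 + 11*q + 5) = (q - 6)/(q + 5)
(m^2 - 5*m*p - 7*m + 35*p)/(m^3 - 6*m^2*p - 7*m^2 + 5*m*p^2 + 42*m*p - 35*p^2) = 1/(m - p)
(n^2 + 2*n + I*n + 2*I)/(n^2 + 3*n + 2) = (n + I)/(n + 1)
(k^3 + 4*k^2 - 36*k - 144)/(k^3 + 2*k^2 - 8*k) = (k^2 - 36)/(k*(k - 2))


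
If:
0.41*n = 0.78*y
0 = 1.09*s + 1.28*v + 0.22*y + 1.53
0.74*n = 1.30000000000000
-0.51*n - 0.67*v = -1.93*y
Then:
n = 1.76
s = -3.14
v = 1.32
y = 0.92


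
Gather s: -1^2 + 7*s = 7*s - 1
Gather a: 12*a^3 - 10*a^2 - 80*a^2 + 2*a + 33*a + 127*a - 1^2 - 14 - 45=12*a^3 - 90*a^2 + 162*a - 60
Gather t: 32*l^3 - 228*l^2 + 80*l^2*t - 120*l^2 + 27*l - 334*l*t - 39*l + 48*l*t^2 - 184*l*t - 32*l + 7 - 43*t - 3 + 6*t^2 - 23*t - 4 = 32*l^3 - 348*l^2 - 44*l + t^2*(48*l + 6) + t*(80*l^2 - 518*l - 66)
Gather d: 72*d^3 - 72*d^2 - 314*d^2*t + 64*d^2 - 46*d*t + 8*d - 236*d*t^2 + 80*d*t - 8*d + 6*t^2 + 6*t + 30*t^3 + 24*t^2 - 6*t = 72*d^3 + d^2*(-314*t - 8) + d*(-236*t^2 + 34*t) + 30*t^3 + 30*t^2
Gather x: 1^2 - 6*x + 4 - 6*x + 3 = 8 - 12*x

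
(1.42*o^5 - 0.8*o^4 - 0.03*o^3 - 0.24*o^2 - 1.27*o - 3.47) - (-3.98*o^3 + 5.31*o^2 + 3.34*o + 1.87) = 1.42*o^5 - 0.8*o^4 + 3.95*o^3 - 5.55*o^2 - 4.61*o - 5.34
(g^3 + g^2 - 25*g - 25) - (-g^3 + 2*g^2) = 2*g^3 - g^2 - 25*g - 25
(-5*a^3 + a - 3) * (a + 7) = -5*a^4 - 35*a^3 + a^2 + 4*a - 21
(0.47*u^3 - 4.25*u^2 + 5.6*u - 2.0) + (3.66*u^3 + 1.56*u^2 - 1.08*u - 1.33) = 4.13*u^3 - 2.69*u^2 + 4.52*u - 3.33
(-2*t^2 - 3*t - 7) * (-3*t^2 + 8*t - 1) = 6*t^4 - 7*t^3 - t^2 - 53*t + 7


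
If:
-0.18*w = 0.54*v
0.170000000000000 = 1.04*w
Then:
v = -0.05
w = 0.16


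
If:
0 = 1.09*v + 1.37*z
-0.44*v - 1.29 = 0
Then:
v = -2.93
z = 2.33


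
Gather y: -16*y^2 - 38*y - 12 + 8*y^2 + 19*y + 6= -8*y^2 - 19*y - 6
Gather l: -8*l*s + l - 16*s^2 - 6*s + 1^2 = l*(1 - 8*s) - 16*s^2 - 6*s + 1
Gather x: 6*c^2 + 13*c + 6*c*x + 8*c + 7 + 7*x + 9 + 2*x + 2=6*c^2 + 21*c + x*(6*c + 9) + 18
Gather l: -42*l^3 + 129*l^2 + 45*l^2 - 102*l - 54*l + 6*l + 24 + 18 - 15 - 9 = -42*l^3 + 174*l^2 - 150*l + 18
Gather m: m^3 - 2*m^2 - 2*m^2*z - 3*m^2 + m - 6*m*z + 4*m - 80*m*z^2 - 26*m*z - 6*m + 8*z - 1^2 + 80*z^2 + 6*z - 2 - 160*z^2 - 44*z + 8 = m^3 + m^2*(-2*z - 5) + m*(-80*z^2 - 32*z - 1) - 80*z^2 - 30*z + 5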